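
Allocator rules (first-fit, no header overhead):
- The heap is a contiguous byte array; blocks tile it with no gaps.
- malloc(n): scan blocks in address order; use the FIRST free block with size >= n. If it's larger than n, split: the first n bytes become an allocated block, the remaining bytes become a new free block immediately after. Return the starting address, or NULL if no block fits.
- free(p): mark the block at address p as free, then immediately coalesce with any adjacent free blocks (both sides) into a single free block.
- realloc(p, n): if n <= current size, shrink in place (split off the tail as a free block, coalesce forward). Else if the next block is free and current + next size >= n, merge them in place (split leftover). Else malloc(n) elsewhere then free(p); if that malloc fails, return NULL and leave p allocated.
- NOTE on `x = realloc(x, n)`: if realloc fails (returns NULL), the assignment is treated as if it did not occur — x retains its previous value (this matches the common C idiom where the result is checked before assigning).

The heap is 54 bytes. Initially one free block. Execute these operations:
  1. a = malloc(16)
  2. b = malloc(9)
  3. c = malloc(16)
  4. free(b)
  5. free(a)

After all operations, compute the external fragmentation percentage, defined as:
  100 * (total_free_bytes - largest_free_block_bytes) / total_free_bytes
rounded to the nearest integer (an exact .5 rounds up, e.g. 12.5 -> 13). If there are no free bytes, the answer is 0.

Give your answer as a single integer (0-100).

Op 1: a = malloc(16) -> a = 0; heap: [0-15 ALLOC][16-53 FREE]
Op 2: b = malloc(9) -> b = 16; heap: [0-15 ALLOC][16-24 ALLOC][25-53 FREE]
Op 3: c = malloc(16) -> c = 25; heap: [0-15 ALLOC][16-24 ALLOC][25-40 ALLOC][41-53 FREE]
Op 4: free(b) -> (freed b); heap: [0-15 ALLOC][16-24 FREE][25-40 ALLOC][41-53 FREE]
Op 5: free(a) -> (freed a); heap: [0-24 FREE][25-40 ALLOC][41-53 FREE]
Free blocks: [25 13] total_free=38 largest=25 -> 100*(38-25)/38 = 1300/38 ≈ 34.211 -> rounds to 34

Answer: 34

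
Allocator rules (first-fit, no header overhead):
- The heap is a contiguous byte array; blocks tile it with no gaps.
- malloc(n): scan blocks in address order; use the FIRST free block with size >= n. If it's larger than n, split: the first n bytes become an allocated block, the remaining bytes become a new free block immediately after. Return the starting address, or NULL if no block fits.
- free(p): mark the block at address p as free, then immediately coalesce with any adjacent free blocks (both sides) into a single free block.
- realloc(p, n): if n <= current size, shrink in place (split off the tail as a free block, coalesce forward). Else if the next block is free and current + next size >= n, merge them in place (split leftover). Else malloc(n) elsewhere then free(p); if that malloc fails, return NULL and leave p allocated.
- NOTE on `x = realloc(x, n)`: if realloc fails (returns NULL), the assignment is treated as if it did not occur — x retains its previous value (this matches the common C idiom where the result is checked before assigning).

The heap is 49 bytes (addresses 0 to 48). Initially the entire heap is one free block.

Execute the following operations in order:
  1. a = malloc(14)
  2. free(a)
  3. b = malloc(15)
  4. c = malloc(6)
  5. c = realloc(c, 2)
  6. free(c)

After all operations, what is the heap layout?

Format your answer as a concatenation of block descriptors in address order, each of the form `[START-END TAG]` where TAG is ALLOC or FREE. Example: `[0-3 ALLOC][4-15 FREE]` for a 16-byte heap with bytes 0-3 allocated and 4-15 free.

Answer: [0-14 ALLOC][15-48 FREE]

Derivation:
Op 1: a = malloc(14) -> a = 0; heap: [0-13 ALLOC][14-48 FREE]
Op 2: free(a) -> (freed a); heap: [0-48 FREE]
Op 3: b = malloc(15) -> b = 0; heap: [0-14 ALLOC][15-48 FREE]
Op 4: c = malloc(6) -> c = 15; heap: [0-14 ALLOC][15-20 ALLOC][21-48 FREE]
Op 5: c = realloc(c, 2) -> c = 15; heap: [0-14 ALLOC][15-16 ALLOC][17-48 FREE]
Op 6: free(c) -> (freed c); heap: [0-14 ALLOC][15-48 FREE]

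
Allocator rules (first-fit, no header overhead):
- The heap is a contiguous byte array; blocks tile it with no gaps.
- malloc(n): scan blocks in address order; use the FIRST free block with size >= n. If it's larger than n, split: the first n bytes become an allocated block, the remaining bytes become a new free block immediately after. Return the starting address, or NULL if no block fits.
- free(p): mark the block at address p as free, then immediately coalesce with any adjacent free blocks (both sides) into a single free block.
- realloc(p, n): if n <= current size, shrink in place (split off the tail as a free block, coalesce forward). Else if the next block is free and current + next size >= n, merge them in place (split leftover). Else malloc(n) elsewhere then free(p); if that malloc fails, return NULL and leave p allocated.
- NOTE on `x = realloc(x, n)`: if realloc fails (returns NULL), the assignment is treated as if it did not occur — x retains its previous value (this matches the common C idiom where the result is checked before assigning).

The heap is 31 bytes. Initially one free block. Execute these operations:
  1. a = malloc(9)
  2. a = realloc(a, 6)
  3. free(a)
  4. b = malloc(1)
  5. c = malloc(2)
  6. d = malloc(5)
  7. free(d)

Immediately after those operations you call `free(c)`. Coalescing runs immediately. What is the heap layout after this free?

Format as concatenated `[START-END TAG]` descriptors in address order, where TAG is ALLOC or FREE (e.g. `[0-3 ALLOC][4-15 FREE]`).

Op 1: a = malloc(9) -> a = 0; heap: [0-8 ALLOC][9-30 FREE]
Op 2: a = realloc(a, 6) -> a = 0; heap: [0-5 ALLOC][6-30 FREE]
Op 3: free(a) -> (freed a); heap: [0-30 FREE]
Op 4: b = malloc(1) -> b = 0; heap: [0-0 ALLOC][1-30 FREE]
Op 5: c = malloc(2) -> c = 1; heap: [0-0 ALLOC][1-2 ALLOC][3-30 FREE]
Op 6: d = malloc(5) -> d = 3; heap: [0-0 ALLOC][1-2 ALLOC][3-7 ALLOC][8-30 FREE]
Op 7: free(d) -> (freed d); heap: [0-0 ALLOC][1-2 ALLOC][3-30 FREE]
free(c): c = 1 -> block [1-2 ALLOC]; mark free, coalesce with adjacent free neighbors -> [0-0 ALLOC][1-30 FREE]

Answer: [0-0 ALLOC][1-30 FREE]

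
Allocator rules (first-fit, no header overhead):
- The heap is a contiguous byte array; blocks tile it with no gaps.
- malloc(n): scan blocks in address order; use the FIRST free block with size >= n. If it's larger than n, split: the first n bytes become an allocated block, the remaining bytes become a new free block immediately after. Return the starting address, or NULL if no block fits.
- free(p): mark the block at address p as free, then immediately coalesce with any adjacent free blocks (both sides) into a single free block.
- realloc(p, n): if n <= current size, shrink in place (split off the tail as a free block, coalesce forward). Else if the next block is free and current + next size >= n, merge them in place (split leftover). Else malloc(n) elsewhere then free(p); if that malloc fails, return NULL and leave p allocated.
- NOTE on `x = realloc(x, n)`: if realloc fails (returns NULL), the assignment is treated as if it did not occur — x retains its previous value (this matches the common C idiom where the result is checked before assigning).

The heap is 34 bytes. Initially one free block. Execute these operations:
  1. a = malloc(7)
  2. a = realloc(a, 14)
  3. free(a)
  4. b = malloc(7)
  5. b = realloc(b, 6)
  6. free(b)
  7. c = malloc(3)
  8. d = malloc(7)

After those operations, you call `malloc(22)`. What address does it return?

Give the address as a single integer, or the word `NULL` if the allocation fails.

Answer: 10

Derivation:
Op 1: a = malloc(7) -> a = 0; heap: [0-6 ALLOC][7-33 FREE]
Op 2: a = realloc(a, 14) -> a = 0; heap: [0-13 ALLOC][14-33 FREE]
Op 3: free(a) -> (freed a); heap: [0-33 FREE]
Op 4: b = malloc(7) -> b = 0; heap: [0-6 ALLOC][7-33 FREE]
Op 5: b = realloc(b, 6) -> b = 0; heap: [0-5 ALLOC][6-33 FREE]
Op 6: free(b) -> (freed b); heap: [0-33 FREE]
Op 7: c = malloc(3) -> c = 0; heap: [0-2 ALLOC][3-33 FREE]
Op 8: d = malloc(7) -> d = 3; heap: [0-2 ALLOC][3-9 ALLOC][10-33 FREE]
malloc(22): first-fit scan over [0-2 ALLOC][3-9 ALLOC][10-33 FREE] -> 10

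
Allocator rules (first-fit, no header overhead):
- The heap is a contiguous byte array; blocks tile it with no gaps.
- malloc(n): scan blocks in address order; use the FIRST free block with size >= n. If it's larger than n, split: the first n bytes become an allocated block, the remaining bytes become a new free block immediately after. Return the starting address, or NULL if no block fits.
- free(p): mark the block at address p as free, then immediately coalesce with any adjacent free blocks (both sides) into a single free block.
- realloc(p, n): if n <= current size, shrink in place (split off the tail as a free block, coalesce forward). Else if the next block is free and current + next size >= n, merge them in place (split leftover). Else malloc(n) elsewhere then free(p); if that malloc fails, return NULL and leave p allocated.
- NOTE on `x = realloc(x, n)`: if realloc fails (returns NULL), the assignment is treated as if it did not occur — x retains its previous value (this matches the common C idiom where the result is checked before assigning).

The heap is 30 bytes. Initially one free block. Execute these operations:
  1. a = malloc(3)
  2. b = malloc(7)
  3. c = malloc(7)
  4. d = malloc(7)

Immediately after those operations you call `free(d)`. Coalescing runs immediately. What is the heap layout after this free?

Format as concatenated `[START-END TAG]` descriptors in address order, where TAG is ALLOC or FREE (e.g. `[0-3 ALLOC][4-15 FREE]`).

Answer: [0-2 ALLOC][3-9 ALLOC][10-16 ALLOC][17-29 FREE]

Derivation:
Op 1: a = malloc(3) -> a = 0; heap: [0-2 ALLOC][3-29 FREE]
Op 2: b = malloc(7) -> b = 3; heap: [0-2 ALLOC][3-9 ALLOC][10-29 FREE]
Op 3: c = malloc(7) -> c = 10; heap: [0-2 ALLOC][3-9 ALLOC][10-16 ALLOC][17-29 FREE]
Op 4: d = malloc(7) -> d = 17; heap: [0-2 ALLOC][3-9 ALLOC][10-16 ALLOC][17-23 ALLOC][24-29 FREE]
free(d): d = 17 -> block [17-23 ALLOC]; mark free, coalesce with adjacent free neighbors -> [0-2 ALLOC][3-9 ALLOC][10-16 ALLOC][17-29 FREE]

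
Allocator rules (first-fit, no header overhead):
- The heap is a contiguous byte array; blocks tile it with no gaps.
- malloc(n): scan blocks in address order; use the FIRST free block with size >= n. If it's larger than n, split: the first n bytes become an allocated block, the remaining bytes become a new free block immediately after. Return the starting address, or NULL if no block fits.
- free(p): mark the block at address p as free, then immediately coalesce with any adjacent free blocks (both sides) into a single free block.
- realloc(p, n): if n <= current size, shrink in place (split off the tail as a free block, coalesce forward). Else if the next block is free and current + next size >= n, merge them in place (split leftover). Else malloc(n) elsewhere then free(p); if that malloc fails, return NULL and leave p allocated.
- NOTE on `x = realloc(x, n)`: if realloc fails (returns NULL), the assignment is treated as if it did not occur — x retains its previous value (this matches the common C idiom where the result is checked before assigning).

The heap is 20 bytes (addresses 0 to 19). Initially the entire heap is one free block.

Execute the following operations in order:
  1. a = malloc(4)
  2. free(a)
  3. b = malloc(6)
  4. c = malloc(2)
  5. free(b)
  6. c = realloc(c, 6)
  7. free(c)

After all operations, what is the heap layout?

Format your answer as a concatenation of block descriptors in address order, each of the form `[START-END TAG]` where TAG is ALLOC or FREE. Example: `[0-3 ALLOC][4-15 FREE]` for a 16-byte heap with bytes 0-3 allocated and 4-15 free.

Answer: [0-19 FREE]

Derivation:
Op 1: a = malloc(4) -> a = 0; heap: [0-3 ALLOC][4-19 FREE]
Op 2: free(a) -> (freed a); heap: [0-19 FREE]
Op 3: b = malloc(6) -> b = 0; heap: [0-5 ALLOC][6-19 FREE]
Op 4: c = malloc(2) -> c = 6; heap: [0-5 ALLOC][6-7 ALLOC][8-19 FREE]
Op 5: free(b) -> (freed b); heap: [0-5 FREE][6-7 ALLOC][8-19 FREE]
Op 6: c = realloc(c, 6) -> c = 6; heap: [0-5 FREE][6-11 ALLOC][12-19 FREE]
Op 7: free(c) -> (freed c); heap: [0-19 FREE]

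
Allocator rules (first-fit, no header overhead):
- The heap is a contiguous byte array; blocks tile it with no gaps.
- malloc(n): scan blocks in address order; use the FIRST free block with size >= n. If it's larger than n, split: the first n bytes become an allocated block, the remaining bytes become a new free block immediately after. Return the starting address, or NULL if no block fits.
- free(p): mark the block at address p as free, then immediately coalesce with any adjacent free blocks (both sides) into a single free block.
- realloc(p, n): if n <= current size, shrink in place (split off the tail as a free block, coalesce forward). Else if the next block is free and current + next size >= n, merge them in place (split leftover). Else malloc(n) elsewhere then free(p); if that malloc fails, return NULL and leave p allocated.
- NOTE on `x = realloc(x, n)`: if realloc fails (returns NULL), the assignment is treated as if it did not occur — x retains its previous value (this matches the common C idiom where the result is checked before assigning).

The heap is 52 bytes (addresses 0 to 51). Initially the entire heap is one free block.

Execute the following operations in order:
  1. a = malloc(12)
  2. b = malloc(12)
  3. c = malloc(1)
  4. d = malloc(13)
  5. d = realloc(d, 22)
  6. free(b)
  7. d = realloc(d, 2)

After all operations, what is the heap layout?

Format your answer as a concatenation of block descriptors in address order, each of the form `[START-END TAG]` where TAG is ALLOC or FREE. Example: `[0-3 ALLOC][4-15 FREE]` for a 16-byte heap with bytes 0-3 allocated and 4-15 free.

Answer: [0-11 ALLOC][12-23 FREE][24-24 ALLOC][25-26 ALLOC][27-51 FREE]

Derivation:
Op 1: a = malloc(12) -> a = 0; heap: [0-11 ALLOC][12-51 FREE]
Op 2: b = malloc(12) -> b = 12; heap: [0-11 ALLOC][12-23 ALLOC][24-51 FREE]
Op 3: c = malloc(1) -> c = 24; heap: [0-11 ALLOC][12-23 ALLOC][24-24 ALLOC][25-51 FREE]
Op 4: d = malloc(13) -> d = 25; heap: [0-11 ALLOC][12-23 ALLOC][24-24 ALLOC][25-37 ALLOC][38-51 FREE]
Op 5: d = realloc(d, 22) -> d = 25; heap: [0-11 ALLOC][12-23 ALLOC][24-24 ALLOC][25-46 ALLOC][47-51 FREE]
Op 6: free(b) -> (freed b); heap: [0-11 ALLOC][12-23 FREE][24-24 ALLOC][25-46 ALLOC][47-51 FREE]
Op 7: d = realloc(d, 2) -> d = 25; heap: [0-11 ALLOC][12-23 FREE][24-24 ALLOC][25-26 ALLOC][27-51 FREE]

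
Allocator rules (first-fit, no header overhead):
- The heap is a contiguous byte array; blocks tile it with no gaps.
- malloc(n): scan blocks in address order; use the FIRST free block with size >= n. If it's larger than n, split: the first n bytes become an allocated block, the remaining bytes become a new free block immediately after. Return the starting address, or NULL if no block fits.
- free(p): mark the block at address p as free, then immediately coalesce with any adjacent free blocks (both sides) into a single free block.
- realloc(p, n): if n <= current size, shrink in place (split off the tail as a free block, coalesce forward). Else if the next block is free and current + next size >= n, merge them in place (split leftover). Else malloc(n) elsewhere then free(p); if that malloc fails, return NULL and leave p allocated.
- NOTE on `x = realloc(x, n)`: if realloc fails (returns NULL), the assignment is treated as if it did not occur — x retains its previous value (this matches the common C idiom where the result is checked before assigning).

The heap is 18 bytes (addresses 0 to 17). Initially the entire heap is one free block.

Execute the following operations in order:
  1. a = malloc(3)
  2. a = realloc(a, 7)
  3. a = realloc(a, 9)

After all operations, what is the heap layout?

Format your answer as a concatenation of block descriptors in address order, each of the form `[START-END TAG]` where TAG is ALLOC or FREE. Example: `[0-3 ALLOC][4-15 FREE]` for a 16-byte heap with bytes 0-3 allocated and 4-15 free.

Answer: [0-8 ALLOC][9-17 FREE]

Derivation:
Op 1: a = malloc(3) -> a = 0; heap: [0-2 ALLOC][3-17 FREE]
Op 2: a = realloc(a, 7) -> a = 0; heap: [0-6 ALLOC][7-17 FREE]
Op 3: a = realloc(a, 9) -> a = 0; heap: [0-8 ALLOC][9-17 FREE]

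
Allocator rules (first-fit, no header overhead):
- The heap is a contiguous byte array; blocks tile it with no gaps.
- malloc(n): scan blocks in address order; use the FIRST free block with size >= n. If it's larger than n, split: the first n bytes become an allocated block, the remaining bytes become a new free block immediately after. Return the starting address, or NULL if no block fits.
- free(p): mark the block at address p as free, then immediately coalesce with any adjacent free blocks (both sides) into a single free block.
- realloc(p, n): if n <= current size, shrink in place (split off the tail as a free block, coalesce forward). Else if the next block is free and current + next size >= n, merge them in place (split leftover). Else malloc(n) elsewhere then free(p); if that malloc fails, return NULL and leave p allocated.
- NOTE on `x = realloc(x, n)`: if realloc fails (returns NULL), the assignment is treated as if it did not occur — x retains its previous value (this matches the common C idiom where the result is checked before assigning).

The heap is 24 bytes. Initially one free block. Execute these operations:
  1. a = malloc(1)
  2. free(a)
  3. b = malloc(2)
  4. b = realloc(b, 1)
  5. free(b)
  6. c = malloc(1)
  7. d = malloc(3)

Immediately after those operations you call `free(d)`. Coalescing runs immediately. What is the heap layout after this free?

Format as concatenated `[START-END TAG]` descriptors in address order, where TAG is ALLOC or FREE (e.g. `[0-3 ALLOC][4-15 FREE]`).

Answer: [0-0 ALLOC][1-23 FREE]

Derivation:
Op 1: a = malloc(1) -> a = 0; heap: [0-0 ALLOC][1-23 FREE]
Op 2: free(a) -> (freed a); heap: [0-23 FREE]
Op 3: b = malloc(2) -> b = 0; heap: [0-1 ALLOC][2-23 FREE]
Op 4: b = realloc(b, 1) -> b = 0; heap: [0-0 ALLOC][1-23 FREE]
Op 5: free(b) -> (freed b); heap: [0-23 FREE]
Op 6: c = malloc(1) -> c = 0; heap: [0-0 ALLOC][1-23 FREE]
Op 7: d = malloc(3) -> d = 1; heap: [0-0 ALLOC][1-3 ALLOC][4-23 FREE]
free(d): d = 1 -> block [1-3 ALLOC]; mark free, coalesce with adjacent free neighbors -> [0-0 ALLOC][1-23 FREE]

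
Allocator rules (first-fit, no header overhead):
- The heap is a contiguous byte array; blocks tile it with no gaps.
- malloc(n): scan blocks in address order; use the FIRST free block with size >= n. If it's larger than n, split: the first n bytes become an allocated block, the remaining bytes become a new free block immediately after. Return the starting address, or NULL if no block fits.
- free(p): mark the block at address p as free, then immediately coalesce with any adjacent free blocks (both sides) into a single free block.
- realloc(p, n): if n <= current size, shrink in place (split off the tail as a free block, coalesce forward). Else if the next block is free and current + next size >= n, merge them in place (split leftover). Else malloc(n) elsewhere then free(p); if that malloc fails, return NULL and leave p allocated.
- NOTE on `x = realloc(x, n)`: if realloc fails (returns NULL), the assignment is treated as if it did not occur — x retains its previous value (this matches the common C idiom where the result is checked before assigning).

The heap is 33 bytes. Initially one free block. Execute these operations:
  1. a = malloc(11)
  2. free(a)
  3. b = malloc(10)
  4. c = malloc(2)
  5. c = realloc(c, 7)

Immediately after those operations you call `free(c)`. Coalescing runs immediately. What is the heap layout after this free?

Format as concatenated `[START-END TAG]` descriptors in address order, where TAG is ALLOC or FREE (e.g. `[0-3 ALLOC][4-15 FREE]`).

Op 1: a = malloc(11) -> a = 0; heap: [0-10 ALLOC][11-32 FREE]
Op 2: free(a) -> (freed a); heap: [0-32 FREE]
Op 3: b = malloc(10) -> b = 0; heap: [0-9 ALLOC][10-32 FREE]
Op 4: c = malloc(2) -> c = 10; heap: [0-9 ALLOC][10-11 ALLOC][12-32 FREE]
Op 5: c = realloc(c, 7) -> c = 10; heap: [0-9 ALLOC][10-16 ALLOC][17-32 FREE]
free(c): c = 10 -> block [10-16 ALLOC]; mark free, coalesce with adjacent free neighbors -> [0-9 ALLOC][10-32 FREE]

Answer: [0-9 ALLOC][10-32 FREE]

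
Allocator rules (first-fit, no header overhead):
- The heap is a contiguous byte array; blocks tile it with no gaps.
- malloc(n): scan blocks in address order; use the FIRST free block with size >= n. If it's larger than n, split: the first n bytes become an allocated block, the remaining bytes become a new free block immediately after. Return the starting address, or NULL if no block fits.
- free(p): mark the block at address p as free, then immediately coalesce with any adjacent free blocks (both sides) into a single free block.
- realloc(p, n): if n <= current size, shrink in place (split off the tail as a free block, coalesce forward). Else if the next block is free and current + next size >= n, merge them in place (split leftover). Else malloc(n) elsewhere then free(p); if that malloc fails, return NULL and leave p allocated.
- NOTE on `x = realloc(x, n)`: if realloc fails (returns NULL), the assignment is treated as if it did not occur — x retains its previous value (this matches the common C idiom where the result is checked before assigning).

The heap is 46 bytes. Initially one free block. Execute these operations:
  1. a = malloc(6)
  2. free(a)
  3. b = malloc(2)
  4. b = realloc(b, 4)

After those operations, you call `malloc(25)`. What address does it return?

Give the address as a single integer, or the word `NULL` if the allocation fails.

Op 1: a = malloc(6) -> a = 0; heap: [0-5 ALLOC][6-45 FREE]
Op 2: free(a) -> (freed a); heap: [0-45 FREE]
Op 3: b = malloc(2) -> b = 0; heap: [0-1 ALLOC][2-45 FREE]
Op 4: b = realloc(b, 4) -> b = 0; heap: [0-3 ALLOC][4-45 FREE]
malloc(25): first-fit scan over [0-3 ALLOC][4-45 FREE] -> 4

Answer: 4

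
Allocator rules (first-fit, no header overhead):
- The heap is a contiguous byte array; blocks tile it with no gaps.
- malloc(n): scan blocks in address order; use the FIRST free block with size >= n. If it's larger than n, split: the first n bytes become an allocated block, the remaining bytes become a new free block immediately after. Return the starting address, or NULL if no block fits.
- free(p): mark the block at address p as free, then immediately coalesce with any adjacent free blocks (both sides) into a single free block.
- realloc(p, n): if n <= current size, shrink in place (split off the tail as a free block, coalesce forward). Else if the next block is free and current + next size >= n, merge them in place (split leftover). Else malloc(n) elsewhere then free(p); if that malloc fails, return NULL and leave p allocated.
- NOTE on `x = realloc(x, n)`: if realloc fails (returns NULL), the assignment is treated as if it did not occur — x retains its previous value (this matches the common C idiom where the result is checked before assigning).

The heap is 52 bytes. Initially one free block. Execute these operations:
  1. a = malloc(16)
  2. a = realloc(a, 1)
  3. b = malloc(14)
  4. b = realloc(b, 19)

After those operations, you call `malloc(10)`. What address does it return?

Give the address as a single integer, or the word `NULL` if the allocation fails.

Answer: 20

Derivation:
Op 1: a = malloc(16) -> a = 0; heap: [0-15 ALLOC][16-51 FREE]
Op 2: a = realloc(a, 1) -> a = 0; heap: [0-0 ALLOC][1-51 FREE]
Op 3: b = malloc(14) -> b = 1; heap: [0-0 ALLOC][1-14 ALLOC][15-51 FREE]
Op 4: b = realloc(b, 19) -> b = 1; heap: [0-0 ALLOC][1-19 ALLOC][20-51 FREE]
malloc(10): first-fit scan over [0-0 ALLOC][1-19 ALLOC][20-51 FREE] -> 20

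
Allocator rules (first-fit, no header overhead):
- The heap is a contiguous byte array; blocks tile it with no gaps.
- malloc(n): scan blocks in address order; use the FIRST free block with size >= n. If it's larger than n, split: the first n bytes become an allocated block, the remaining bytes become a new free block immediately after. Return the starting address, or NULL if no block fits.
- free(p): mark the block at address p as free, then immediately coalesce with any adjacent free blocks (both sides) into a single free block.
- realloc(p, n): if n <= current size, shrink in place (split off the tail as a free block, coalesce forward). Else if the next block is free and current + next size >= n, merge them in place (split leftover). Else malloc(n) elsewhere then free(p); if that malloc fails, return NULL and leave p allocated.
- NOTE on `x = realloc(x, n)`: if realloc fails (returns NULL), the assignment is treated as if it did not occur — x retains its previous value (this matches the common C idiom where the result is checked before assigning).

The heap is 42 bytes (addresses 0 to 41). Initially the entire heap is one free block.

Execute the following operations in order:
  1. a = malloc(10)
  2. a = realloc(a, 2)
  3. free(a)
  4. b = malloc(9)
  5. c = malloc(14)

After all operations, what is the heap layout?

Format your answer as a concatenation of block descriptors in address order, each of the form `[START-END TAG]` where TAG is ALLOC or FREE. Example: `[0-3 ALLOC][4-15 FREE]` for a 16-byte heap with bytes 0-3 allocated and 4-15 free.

Answer: [0-8 ALLOC][9-22 ALLOC][23-41 FREE]

Derivation:
Op 1: a = malloc(10) -> a = 0; heap: [0-9 ALLOC][10-41 FREE]
Op 2: a = realloc(a, 2) -> a = 0; heap: [0-1 ALLOC][2-41 FREE]
Op 3: free(a) -> (freed a); heap: [0-41 FREE]
Op 4: b = malloc(9) -> b = 0; heap: [0-8 ALLOC][9-41 FREE]
Op 5: c = malloc(14) -> c = 9; heap: [0-8 ALLOC][9-22 ALLOC][23-41 FREE]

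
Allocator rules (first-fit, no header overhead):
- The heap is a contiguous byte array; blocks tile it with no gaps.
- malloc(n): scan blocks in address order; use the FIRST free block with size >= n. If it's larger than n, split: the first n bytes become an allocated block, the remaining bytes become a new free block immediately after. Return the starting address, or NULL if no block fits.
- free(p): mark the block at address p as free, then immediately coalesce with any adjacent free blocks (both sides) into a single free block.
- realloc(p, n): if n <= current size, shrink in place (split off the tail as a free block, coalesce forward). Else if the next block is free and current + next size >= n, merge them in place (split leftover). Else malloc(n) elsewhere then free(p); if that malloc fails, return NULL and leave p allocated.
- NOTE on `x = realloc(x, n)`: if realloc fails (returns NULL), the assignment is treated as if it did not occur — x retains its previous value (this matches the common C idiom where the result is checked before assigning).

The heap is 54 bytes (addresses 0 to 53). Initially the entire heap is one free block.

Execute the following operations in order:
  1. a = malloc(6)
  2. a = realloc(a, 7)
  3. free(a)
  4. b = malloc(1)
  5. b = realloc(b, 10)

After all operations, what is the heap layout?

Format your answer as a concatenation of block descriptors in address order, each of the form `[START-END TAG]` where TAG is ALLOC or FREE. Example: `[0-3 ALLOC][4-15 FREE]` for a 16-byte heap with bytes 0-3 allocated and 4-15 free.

Op 1: a = malloc(6) -> a = 0; heap: [0-5 ALLOC][6-53 FREE]
Op 2: a = realloc(a, 7) -> a = 0; heap: [0-6 ALLOC][7-53 FREE]
Op 3: free(a) -> (freed a); heap: [0-53 FREE]
Op 4: b = malloc(1) -> b = 0; heap: [0-0 ALLOC][1-53 FREE]
Op 5: b = realloc(b, 10) -> b = 0; heap: [0-9 ALLOC][10-53 FREE]

Answer: [0-9 ALLOC][10-53 FREE]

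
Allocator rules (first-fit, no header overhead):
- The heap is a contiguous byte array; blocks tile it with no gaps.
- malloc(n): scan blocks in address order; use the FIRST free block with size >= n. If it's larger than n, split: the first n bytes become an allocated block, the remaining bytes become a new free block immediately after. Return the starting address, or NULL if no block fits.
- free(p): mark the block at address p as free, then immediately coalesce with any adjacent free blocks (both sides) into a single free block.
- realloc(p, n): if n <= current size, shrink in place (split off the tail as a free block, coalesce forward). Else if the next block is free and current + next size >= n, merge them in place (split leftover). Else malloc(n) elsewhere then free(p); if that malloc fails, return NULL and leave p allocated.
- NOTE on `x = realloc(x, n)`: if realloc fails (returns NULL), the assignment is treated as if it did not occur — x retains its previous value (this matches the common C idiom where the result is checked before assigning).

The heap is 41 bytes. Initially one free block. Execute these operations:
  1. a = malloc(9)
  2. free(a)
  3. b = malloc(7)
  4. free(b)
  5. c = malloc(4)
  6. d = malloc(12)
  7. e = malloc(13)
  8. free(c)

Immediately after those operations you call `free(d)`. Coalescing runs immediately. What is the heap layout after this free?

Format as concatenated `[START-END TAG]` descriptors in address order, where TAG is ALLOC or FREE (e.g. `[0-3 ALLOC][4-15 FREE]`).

Answer: [0-15 FREE][16-28 ALLOC][29-40 FREE]

Derivation:
Op 1: a = malloc(9) -> a = 0; heap: [0-8 ALLOC][9-40 FREE]
Op 2: free(a) -> (freed a); heap: [0-40 FREE]
Op 3: b = malloc(7) -> b = 0; heap: [0-6 ALLOC][7-40 FREE]
Op 4: free(b) -> (freed b); heap: [0-40 FREE]
Op 5: c = malloc(4) -> c = 0; heap: [0-3 ALLOC][4-40 FREE]
Op 6: d = malloc(12) -> d = 4; heap: [0-3 ALLOC][4-15 ALLOC][16-40 FREE]
Op 7: e = malloc(13) -> e = 16; heap: [0-3 ALLOC][4-15 ALLOC][16-28 ALLOC][29-40 FREE]
Op 8: free(c) -> (freed c); heap: [0-3 FREE][4-15 ALLOC][16-28 ALLOC][29-40 FREE]
free(d): d = 4 -> block [4-15 ALLOC]; mark free, coalesce with adjacent free neighbors -> [0-15 FREE][16-28 ALLOC][29-40 FREE]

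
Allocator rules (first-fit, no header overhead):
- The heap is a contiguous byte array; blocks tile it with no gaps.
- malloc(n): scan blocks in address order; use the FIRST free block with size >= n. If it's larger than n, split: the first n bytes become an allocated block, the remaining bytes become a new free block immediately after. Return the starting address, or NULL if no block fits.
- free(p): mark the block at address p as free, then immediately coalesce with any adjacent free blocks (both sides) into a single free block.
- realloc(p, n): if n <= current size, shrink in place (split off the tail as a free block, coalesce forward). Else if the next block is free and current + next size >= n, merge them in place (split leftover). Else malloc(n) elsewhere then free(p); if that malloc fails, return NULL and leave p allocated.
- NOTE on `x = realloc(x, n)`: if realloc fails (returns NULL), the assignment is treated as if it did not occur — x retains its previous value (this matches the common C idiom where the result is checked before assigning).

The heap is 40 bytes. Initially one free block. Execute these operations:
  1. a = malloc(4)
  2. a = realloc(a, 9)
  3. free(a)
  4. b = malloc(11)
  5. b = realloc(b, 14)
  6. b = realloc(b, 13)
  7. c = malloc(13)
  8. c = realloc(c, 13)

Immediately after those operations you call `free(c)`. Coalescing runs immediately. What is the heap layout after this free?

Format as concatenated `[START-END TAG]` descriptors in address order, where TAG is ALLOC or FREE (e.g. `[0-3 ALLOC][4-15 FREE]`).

Answer: [0-12 ALLOC][13-39 FREE]

Derivation:
Op 1: a = malloc(4) -> a = 0; heap: [0-3 ALLOC][4-39 FREE]
Op 2: a = realloc(a, 9) -> a = 0; heap: [0-8 ALLOC][9-39 FREE]
Op 3: free(a) -> (freed a); heap: [0-39 FREE]
Op 4: b = malloc(11) -> b = 0; heap: [0-10 ALLOC][11-39 FREE]
Op 5: b = realloc(b, 14) -> b = 0; heap: [0-13 ALLOC][14-39 FREE]
Op 6: b = realloc(b, 13) -> b = 0; heap: [0-12 ALLOC][13-39 FREE]
Op 7: c = malloc(13) -> c = 13; heap: [0-12 ALLOC][13-25 ALLOC][26-39 FREE]
Op 8: c = realloc(c, 13) -> c = 13; heap: [0-12 ALLOC][13-25 ALLOC][26-39 FREE]
free(c): c = 13 -> block [13-25 ALLOC]; mark free, coalesce with adjacent free neighbors -> [0-12 ALLOC][13-39 FREE]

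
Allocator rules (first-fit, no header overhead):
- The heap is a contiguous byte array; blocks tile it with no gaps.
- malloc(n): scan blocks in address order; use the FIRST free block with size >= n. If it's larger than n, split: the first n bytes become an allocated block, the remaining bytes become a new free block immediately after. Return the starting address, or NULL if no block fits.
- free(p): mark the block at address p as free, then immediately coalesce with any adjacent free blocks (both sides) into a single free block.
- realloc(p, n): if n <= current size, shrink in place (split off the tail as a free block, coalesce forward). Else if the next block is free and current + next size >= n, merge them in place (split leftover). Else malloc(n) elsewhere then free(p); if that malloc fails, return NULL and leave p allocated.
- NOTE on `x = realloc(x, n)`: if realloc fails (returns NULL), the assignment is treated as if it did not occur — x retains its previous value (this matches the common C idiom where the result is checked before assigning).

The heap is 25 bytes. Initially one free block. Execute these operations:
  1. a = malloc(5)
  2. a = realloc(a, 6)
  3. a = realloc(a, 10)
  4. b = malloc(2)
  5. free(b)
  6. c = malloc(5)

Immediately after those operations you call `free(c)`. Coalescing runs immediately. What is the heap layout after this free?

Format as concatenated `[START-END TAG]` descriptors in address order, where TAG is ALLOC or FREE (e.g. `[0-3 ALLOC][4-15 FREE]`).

Op 1: a = malloc(5) -> a = 0; heap: [0-4 ALLOC][5-24 FREE]
Op 2: a = realloc(a, 6) -> a = 0; heap: [0-5 ALLOC][6-24 FREE]
Op 3: a = realloc(a, 10) -> a = 0; heap: [0-9 ALLOC][10-24 FREE]
Op 4: b = malloc(2) -> b = 10; heap: [0-9 ALLOC][10-11 ALLOC][12-24 FREE]
Op 5: free(b) -> (freed b); heap: [0-9 ALLOC][10-24 FREE]
Op 6: c = malloc(5) -> c = 10; heap: [0-9 ALLOC][10-14 ALLOC][15-24 FREE]
free(c): c = 10 -> block [10-14 ALLOC]; mark free, coalesce with adjacent free neighbors -> [0-9 ALLOC][10-24 FREE]

Answer: [0-9 ALLOC][10-24 FREE]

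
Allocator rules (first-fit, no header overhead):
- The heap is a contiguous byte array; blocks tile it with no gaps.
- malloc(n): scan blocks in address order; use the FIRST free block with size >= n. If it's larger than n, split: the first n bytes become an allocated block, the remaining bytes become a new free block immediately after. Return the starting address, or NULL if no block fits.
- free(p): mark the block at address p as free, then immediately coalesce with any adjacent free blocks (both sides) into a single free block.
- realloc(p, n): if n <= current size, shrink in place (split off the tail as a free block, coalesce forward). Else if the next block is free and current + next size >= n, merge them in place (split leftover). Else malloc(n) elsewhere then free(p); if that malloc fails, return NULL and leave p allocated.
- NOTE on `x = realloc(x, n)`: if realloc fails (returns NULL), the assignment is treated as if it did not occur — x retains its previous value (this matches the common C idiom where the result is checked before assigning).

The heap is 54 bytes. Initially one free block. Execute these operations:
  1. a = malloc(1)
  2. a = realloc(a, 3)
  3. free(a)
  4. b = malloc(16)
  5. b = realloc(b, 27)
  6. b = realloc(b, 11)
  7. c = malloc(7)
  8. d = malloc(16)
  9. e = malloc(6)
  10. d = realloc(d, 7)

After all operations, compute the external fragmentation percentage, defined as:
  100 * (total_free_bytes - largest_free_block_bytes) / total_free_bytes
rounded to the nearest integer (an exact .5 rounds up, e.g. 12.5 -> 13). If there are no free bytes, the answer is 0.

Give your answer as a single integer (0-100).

Answer: 39

Derivation:
Op 1: a = malloc(1) -> a = 0; heap: [0-0 ALLOC][1-53 FREE]
Op 2: a = realloc(a, 3) -> a = 0; heap: [0-2 ALLOC][3-53 FREE]
Op 3: free(a) -> (freed a); heap: [0-53 FREE]
Op 4: b = malloc(16) -> b = 0; heap: [0-15 ALLOC][16-53 FREE]
Op 5: b = realloc(b, 27) -> b = 0; heap: [0-26 ALLOC][27-53 FREE]
Op 6: b = realloc(b, 11) -> b = 0; heap: [0-10 ALLOC][11-53 FREE]
Op 7: c = malloc(7) -> c = 11; heap: [0-10 ALLOC][11-17 ALLOC][18-53 FREE]
Op 8: d = malloc(16) -> d = 18; heap: [0-10 ALLOC][11-17 ALLOC][18-33 ALLOC][34-53 FREE]
Op 9: e = malloc(6) -> e = 34; heap: [0-10 ALLOC][11-17 ALLOC][18-33 ALLOC][34-39 ALLOC][40-53 FREE]
Op 10: d = realloc(d, 7) -> d = 18; heap: [0-10 ALLOC][11-17 ALLOC][18-24 ALLOC][25-33 FREE][34-39 ALLOC][40-53 FREE]
Free blocks: [9 14] total_free=23 largest=14 -> 100*(23-14)/23 = 900/23 ≈ 39.130 -> rounds to 39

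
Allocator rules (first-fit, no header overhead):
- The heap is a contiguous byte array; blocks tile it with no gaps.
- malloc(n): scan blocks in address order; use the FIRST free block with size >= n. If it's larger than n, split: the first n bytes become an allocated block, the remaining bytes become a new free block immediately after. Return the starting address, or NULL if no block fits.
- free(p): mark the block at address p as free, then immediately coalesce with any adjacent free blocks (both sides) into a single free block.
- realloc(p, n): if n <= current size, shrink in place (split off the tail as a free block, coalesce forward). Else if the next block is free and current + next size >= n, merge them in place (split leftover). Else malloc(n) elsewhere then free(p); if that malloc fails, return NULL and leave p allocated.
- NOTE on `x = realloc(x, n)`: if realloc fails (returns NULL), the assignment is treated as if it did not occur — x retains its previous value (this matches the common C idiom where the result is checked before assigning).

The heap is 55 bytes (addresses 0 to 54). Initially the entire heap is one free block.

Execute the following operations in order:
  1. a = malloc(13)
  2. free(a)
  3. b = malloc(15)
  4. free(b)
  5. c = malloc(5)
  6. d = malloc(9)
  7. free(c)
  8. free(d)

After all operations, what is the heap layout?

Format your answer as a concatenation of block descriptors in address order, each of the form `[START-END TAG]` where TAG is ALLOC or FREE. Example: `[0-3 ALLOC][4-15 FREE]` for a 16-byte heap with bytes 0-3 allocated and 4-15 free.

Op 1: a = malloc(13) -> a = 0; heap: [0-12 ALLOC][13-54 FREE]
Op 2: free(a) -> (freed a); heap: [0-54 FREE]
Op 3: b = malloc(15) -> b = 0; heap: [0-14 ALLOC][15-54 FREE]
Op 4: free(b) -> (freed b); heap: [0-54 FREE]
Op 5: c = malloc(5) -> c = 0; heap: [0-4 ALLOC][5-54 FREE]
Op 6: d = malloc(9) -> d = 5; heap: [0-4 ALLOC][5-13 ALLOC][14-54 FREE]
Op 7: free(c) -> (freed c); heap: [0-4 FREE][5-13 ALLOC][14-54 FREE]
Op 8: free(d) -> (freed d); heap: [0-54 FREE]

Answer: [0-54 FREE]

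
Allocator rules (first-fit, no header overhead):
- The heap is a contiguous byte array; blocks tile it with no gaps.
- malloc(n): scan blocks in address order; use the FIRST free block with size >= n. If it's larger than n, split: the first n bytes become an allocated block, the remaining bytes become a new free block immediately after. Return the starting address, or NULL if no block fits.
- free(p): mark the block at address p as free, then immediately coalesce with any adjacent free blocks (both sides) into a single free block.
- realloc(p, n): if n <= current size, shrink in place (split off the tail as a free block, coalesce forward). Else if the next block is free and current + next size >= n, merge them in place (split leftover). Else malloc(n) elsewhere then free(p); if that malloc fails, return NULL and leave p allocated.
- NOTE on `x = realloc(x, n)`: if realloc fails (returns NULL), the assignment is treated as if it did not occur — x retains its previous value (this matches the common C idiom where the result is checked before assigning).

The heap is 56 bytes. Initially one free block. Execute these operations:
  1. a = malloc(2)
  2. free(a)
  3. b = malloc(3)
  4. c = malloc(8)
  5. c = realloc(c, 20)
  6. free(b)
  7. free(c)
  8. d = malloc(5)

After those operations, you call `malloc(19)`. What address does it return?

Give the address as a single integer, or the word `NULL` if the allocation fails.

Op 1: a = malloc(2) -> a = 0; heap: [0-1 ALLOC][2-55 FREE]
Op 2: free(a) -> (freed a); heap: [0-55 FREE]
Op 3: b = malloc(3) -> b = 0; heap: [0-2 ALLOC][3-55 FREE]
Op 4: c = malloc(8) -> c = 3; heap: [0-2 ALLOC][3-10 ALLOC][11-55 FREE]
Op 5: c = realloc(c, 20) -> c = 3; heap: [0-2 ALLOC][3-22 ALLOC][23-55 FREE]
Op 6: free(b) -> (freed b); heap: [0-2 FREE][3-22 ALLOC][23-55 FREE]
Op 7: free(c) -> (freed c); heap: [0-55 FREE]
Op 8: d = malloc(5) -> d = 0; heap: [0-4 ALLOC][5-55 FREE]
malloc(19): first-fit scan over [0-4 ALLOC][5-55 FREE] -> 5

Answer: 5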